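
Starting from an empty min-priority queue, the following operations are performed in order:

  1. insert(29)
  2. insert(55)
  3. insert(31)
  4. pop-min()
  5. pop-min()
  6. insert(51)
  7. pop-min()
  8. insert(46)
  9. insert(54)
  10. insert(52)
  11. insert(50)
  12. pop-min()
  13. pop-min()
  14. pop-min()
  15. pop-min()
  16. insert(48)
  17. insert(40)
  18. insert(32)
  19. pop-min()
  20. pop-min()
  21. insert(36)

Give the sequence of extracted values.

[29, 31, 51, 46, 50, 52, 54, 32, 40]

insert 29 → {29}
insert 55 → {29, 55}
insert 31 → {29, 31, 55}
pop-min → 29; now {31, 55}
pop-min → 31; now {55}
insert 51 → {51, 55}
pop-min → 51; now {55}
insert 46 → {46, 55}
insert 54 → {46, 54, 55}
insert 52 → {46, 52, 54, 55}
insert 50 → {46, 50, 52, 54, 55}
pop-min → 46; now {50, 52, 54, 55}
pop-min → 50; now {52, 54, 55}
pop-min → 52; now {54, 55}
pop-min → 54; now {55}
insert 48 → {48, 55}
insert 40 → {40, 48, 55}
insert 32 → {32, 40, 48, 55}
pop-min → 32; now {40, 48, 55}
pop-min → 40; now {48, 55}
insert 36 → {36, 48, 55}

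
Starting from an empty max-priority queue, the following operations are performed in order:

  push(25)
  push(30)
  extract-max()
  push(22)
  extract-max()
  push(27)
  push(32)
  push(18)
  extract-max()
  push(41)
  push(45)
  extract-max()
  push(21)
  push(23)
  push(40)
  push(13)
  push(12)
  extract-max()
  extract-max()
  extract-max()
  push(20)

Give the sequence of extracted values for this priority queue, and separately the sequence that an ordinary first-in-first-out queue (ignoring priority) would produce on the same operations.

insert 25 → {25}
insert 30 → {30, 25}
extract-max → 30; now {25}
insert 22 → {25, 22}
extract-max → 25; now {22}
insert 27 → {27, 22}
insert 32 → {32, 27, 22}
insert 18 → {32, 27, 22, 18}
extract-max → 32; now {27, 22, 18}
insert 41 → {41, 27, 22, 18}
insert 45 → {45, 41, 27, 22, 18}
extract-max → 45; now {41, 27, 22, 18}
insert 21 → {41, 27, 22, 21, 18}
insert 23 → {41, 27, 23, 22, 21, 18}
insert 40 → {41, 40, 27, 23, 22, 21, 18}
insert 13 → {41, 40, 27, 23, 22, 21, 18, 13}
insert 12 → {41, 40, 27, 23, 22, 21, 18, 13, 12}
extract-max → 41; now {40, 27, 23, 22, 21, 18, 13, 12}
extract-max → 40; now {27, 23, 22, 21, 18, 13, 12}
extract-max → 27; now {23, 22, 21, 18, 13, 12}
insert 20 → {23, 22, 21, 20, 18, 13, 12}

priority queue: 30 → 25 → 32 → 45 → 41 → 40 → 27; FIFO queue: 25, 30, 22, 27, 32, 18, 41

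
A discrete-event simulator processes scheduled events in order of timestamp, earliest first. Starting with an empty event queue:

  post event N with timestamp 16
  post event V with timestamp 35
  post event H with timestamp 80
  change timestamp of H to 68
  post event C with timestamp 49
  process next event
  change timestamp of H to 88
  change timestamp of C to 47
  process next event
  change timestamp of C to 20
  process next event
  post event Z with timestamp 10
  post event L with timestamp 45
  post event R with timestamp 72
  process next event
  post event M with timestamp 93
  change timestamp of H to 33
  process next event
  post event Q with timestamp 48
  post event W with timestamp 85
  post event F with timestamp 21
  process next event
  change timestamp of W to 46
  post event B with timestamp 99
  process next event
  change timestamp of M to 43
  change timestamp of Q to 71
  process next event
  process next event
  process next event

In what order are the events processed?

add N (timestamp 16) → {N:16}
add V (timestamp 35) → {N:16, V:35}
add H (timestamp 80) → {N:16, V:35, H:80}
update H to timestamp 68 → {N:16, V:35, H:68}
add C (timestamp 49) → {N:16, V:35, C:49, H:68}
process next event → N; now {V:35, C:49, H:68}
update H to timestamp 88 → {V:35, C:49, H:88}
update C to timestamp 47 → {V:35, C:47, H:88}
process next event → V; now {C:47, H:88}
update C to timestamp 20 → {C:20, H:88}
process next event → C; now {H:88}
add Z (timestamp 10) → {Z:10, H:88}
add L (timestamp 45) → {Z:10, L:45, H:88}
add R (timestamp 72) → {Z:10, L:45, R:72, H:88}
process next event → Z; now {L:45, R:72, H:88}
add M (timestamp 93) → {L:45, R:72, H:88, M:93}
update H to timestamp 33 → {H:33, L:45, R:72, M:93}
process next event → H; now {L:45, R:72, M:93}
add Q (timestamp 48) → {L:45, Q:48, R:72, M:93}
add W (timestamp 85) → {L:45, Q:48, R:72, W:85, M:93}
add F (timestamp 21) → {F:21, L:45, Q:48, R:72, W:85, M:93}
process next event → F; now {L:45, Q:48, R:72, W:85, M:93}
update W to timestamp 46 → {L:45, W:46, Q:48, R:72, M:93}
add B (timestamp 99) → {L:45, W:46, Q:48, R:72, M:93, B:99}
process next event → L; now {W:46, Q:48, R:72, M:93, B:99}
update M to timestamp 43 → {M:43, W:46, Q:48, R:72, B:99}
update Q to timestamp 71 → {M:43, W:46, Q:71, R:72, B:99}
process next event → M; now {W:46, Q:71, R:72, B:99}
process next event → W; now {Q:71, R:72, B:99}
process next event → Q; now {R:72, B:99}

[N, V, C, Z, H, F, L, M, W, Q]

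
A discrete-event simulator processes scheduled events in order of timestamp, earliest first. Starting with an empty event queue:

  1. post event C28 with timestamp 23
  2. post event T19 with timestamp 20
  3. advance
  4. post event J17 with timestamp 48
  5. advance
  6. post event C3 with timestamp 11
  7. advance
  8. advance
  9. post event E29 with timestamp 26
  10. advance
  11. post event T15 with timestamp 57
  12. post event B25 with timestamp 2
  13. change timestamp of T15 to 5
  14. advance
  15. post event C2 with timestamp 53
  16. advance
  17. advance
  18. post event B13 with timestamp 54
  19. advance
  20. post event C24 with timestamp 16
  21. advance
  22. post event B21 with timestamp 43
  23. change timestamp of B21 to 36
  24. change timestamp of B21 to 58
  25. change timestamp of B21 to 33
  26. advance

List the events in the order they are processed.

add C28 (timestamp 23) → {C28:23}
add T19 (timestamp 20) → {T19:20, C28:23}
advance → T19; now {C28:23}
add J17 (timestamp 48) → {C28:23, J17:48}
advance → C28; now {J17:48}
add C3 (timestamp 11) → {C3:11, J17:48}
advance → C3; now {J17:48}
advance → J17; now {}
add E29 (timestamp 26) → {E29:26}
advance → E29; now {}
add T15 (timestamp 57) → {T15:57}
add B25 (timestamp 2) → {B25:2, T15:57}
update T15 to timestamp 5 → {B25:2, T15:5}
advance → B25; now {T15:5}
add C2 (timestamp 53) → {T15:5, C2:53}
advance → T15; now {C2:53}
advance → C2; now {}
add B13 (timestamp 54) → {B13:54}
advance → B13; now {}
add C24 (timestamp 16) → {C24:16}
advance → C24; now {}
add B21 (timestamp 43) → {B21:43}
update B21 to timestamp 36 → {B21:36}
update B21 to timestamp 58 → {B21:58}
update B21 to timestamp 33 → {B21:33}
advance → B21; now {}

[T19, C28, C3, J17, E29, B25, T15, C2, B13, C24, B21]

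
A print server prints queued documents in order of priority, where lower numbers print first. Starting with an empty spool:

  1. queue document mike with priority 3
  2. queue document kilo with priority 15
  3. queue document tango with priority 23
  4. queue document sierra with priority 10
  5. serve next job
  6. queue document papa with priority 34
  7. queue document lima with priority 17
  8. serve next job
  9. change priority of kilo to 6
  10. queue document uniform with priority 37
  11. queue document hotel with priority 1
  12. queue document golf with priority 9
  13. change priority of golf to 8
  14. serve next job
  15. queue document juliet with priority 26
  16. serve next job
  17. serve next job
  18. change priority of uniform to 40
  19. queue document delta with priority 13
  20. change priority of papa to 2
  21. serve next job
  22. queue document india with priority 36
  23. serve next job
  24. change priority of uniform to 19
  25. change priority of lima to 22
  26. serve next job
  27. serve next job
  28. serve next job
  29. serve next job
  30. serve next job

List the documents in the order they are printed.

add mike (priority 3) → {mike:3}
add kilo (priority 15) → {mike:3, kilo:15}
add tango (priority 23) → {mike:3, kilo:15, tango:23}
add sierra (priority 10) → {mike:3, sierra:10, kilo:15, tango:23}
serve next job → mike; now {sierra:10, kilo:15, tango:23}
add papa (priority 34) → {sierra:10, kilo:15, tango:23, papa:34}
add lima (priority 17) → {sierra:10, kilo:15, lima:17, tango:23, papa:34}
serve next job → sierra; now {kilo:15, lima:17, tango:23, papa:34}
update kilo to priority 6 → {kilo:6, lima:17, tango:23, papa:34}
add uniform (priority 37) → {kilo:6, lima:17, tango:23, papa:34, uniform:37}
add hotel (priority 1) → {hotel:1, kilo:6, lima:17, tango:23, papa:34, uniform:37}
add golf (priority 9) → {hotel:1, kilo:6, golf:9, lima:17, tango:23, papa:34, uniform:37}
update golf to priority 8 → {hotel:1, kilo:6, golf:8, lima:17, tango:23, papa:34, uniform:37}
serve next job → hotel; now {kilo:6, golf:8, lima:17, tango:23, papa:34, uniform:37}
add juliet (priority 26) → {kilo:6, golf:8, lima:17, tango:23, juliet:26, papa:34, uniform:37}
serve next job → kilo; now {golf:8, lima:17, tango:23, juliet:26, papa:34, uniform:37}
serve next job → golf; now {lima:17, tango:23, juliet:26, papa:34, uniform:37}
update uniform to priority 40 → {lima:17, tango:23, juliet:26, papa:34, uniform:40}
add delta (priority 13) → {delta:13, lima:17, tango:23, juliet:26, papa:34, uniform:40}
update papa to priority 2 → {papa:2, delta:13, lima:17, tango:23, juliet:26, uniform:40}
serve next job → papa; now {delta:13, lima:17, tango:23, juliet:26, uniform:40}
add india (priority 36) → {delta:13, lima:17, tango:23, juliet:26, india:36, uniform:40}
serve next job → delta; now {lima:17, tango:23, juliet:26, india:36, uniform:40}
update uniform to priority 19 → {lima:17, uniform:19, tango:23, juliet:26, india:36}
update lima to priority 22 → {uniform:19, lima:22, tango:23, juliet:26, india:36}
serve next job → uniform; now {lima:22, tango:23, juliet:26, india:36}
serve next job → lima; now {tango:23, juliet:26, india:36}
serve next job → tango; now {juliet:26, india:36}
serve next job → juliet; now {india:36}
serve next job → india; now {}

[mike, sierra, hotel, kilo, golf, papa, delta, uniform, lima, tango, juliet, india]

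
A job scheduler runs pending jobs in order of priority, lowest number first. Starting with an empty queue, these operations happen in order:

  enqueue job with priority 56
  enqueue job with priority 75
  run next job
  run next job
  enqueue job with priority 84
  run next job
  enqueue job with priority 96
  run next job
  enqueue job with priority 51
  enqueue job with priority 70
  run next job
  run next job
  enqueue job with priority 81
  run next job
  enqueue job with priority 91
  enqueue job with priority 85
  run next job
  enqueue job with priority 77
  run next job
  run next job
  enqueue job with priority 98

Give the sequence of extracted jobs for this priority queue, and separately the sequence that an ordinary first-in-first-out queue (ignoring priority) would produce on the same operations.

insert 56 → {56}
insert 75 → {56, 75}
run next job → 56; now {75}
run next job → 75; now {}
insert 84 → {84}
run next job → 84; now {}
insert 96 → {96}
run next job → 96; now {}
insert 51 → {51}
insert 70 → {51, 70}
run next job → 51; now {70}
run next job → 70; now {}
insert 81 → {81}
run next job → 81; now {}
insert 91 → {91}
insert 85 → {85, 91}
run next job → 85; now {91}
insert 77 → {77, 91}
run next job → 77; now {91}
run next job → 91; now {}
insert 98 → {98}

priority queue: 56 → 75 → 84 → 96 → 51 → 70 → 81 → 85 → 77 → 91; FIFO queue: [56, 75, 84, 96, 51, 70, 81, 91, 85, 77]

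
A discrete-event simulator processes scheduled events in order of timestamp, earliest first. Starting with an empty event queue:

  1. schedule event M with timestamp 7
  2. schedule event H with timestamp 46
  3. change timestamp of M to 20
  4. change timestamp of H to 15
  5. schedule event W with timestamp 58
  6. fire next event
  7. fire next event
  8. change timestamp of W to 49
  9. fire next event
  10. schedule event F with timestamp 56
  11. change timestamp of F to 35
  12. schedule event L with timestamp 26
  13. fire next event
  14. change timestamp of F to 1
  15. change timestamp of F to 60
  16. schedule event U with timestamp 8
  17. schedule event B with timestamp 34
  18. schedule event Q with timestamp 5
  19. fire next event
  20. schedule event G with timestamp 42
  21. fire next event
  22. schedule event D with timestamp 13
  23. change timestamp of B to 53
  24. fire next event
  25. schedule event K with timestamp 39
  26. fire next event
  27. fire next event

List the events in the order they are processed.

add M (timestamp 7) → {M:7}
add H (timestamp 46) → {M:7, H:46}
update M to timestamp 20 → {M:20, H:46}
update H to timestamp 15 → {H:15, M:20}
add W (timestamp 58) → {H:15, M:20, W:58}
fire next event → H; now {M:20, W:58}
fire next event → M; now {W:58}
update W to timestamp 49 → {W:49}
fire next event → W; now {}
add F (timestamp 56) → {F:56}
update F to timestamp 35 → {F:35}
add L (timestamp 26) → {L:26, F:35}
fire next event → L; now {F:35}
update F to timestamp 1 → {F:1}
update F to timestamp 60 → {F:60}
add U (timestamp 8) → {U:8, F:60}
add B (timestamp 34) → {U:8, B:34, F:60}
add Q (timestamp 5) → {Q:5, U:8, B:34, F:60}
fire next event → Q; now {U:8, B:34, F:60}
add G (timestamp 42) → {U:8, B:34, G:42, F:60}
fire next event → U; now {B:34, G:42, F:60}
add D (timestamp 13) → {D:13, B:34, G:42, F:60}
update B to timestamp 53 → {D:13, G:42, B:53, F:60}
fire next event → D; now {G:42, B:53, F:60}
add K (timestamp 39) → {K:39, G:42, B:53, F:60}
fire next event → K; now {G:42, B:53, F:60}
fire next event → G; now {B:53, F:60}

H, M, W, L, Q, U, D, K, G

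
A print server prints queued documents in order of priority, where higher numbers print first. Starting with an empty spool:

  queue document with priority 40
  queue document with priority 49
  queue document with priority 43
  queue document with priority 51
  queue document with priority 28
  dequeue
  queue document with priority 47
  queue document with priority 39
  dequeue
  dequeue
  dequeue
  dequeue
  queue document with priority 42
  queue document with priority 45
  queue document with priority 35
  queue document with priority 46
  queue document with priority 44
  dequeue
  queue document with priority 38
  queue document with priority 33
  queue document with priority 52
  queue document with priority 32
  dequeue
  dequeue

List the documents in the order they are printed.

51, 49, 47, 43, 40, 46, 52, 45

insert 40 → {40}
insert 49 → {49, 40}
insert 43 → {49, 43, 40}
insert 51 → {51, 49, 43, 40}
insert 28 → {51, 49, 43, 40, 28}
dequeue → 51; now {49, 43, 40, 28}
insert 47 → {49, 47, 43, 40, 28}
insert 39 → {49, 47, 43, 40, 39, 28}
dequeue → 49; now {47, 43, 40, 39, 28}
dequeue → 47; now {43, 40, 39, 28}
dequeue → 43; now {40, 39, 28}
dequeue → 40; now {39, 28}
insert 42 → {42, 39, 28}
insert 45 → {45, 42, 39, 28}
insert 35 → {45, 42, 39, 35, 28}
insert 46 → {46, 45, 42, 39, 35, 28}
insert 44 → {46, 45, 44, 42, 39, 35, 28}
dequeue → 46; now {45, 44, 42, 39, 35, 28}
insert 38 → {45, 44, 42, 39, 38, 35, 28}
insert 33 → {45, 44, 42, 39, 38, 35, 33, 28}
insert 52 → {52, 45, 44, 42, 39, 38, 35, 33, 28}
insert 32 → {52, 45, 44, 42, 39, 38, 35, 33, 32, 28}
dequeue → 52; now {45, 44, 42, 39, 38, 35, 33, 32, 28}
dequeue → 45; now {44, 42, 39, 38, 35, 33, 32, 28}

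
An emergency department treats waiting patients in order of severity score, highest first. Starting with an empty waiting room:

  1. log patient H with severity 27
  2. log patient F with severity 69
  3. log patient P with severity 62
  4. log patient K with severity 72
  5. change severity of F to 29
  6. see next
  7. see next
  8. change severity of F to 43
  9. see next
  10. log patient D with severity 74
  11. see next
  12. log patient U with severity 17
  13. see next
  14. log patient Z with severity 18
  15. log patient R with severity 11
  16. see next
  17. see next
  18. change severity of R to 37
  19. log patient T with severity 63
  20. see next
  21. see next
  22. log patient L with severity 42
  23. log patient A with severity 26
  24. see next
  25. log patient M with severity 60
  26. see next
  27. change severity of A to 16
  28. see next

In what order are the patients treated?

K → P → F → D → H → Z → U → T → R → L → M → A

add H (severity 27) → {H:27}
add F (severity 69) → {F:69, H:27}
add P (severity 62) → {F:69, P:62, H:27}
add K (severity 72) → {K:72, F:69, P:62, H:27}
update F to severity 29 → {K:72, P:62, F:29, H:27}
see next → K; now {P:62, F:29, H:27}
see next → P; now {F:29, H:27}
update F to severity 43 → {F:43, H:27}
see next → F; now {H:27}
add D (severity 74) → {D:74, H:27}
see next → D; now {H:27}
add U (severity 17) → {H:27, U:17}
see next → H; now {U:17}
add Z (severity 18) → {Z:18, U:17}
add R (severity 11) → {Z:18, U:17, R:11}
see next → Z; now {U:17, R:11}
see next → U; now {R:11}
update R to severity 37 → {R:37}
add T (severity 63) → {T:63, R:37}
see next → T; now {R:37}
see next → R; now {}
add L (severity 42) → {L:42}
add A (severity 26) → {L:42, A:26}
see next → L; now {A:26}
add M (severity 60) → {M:60, A:26}
see next → M; now {A:26}
update A to severity 16 → {A:16}
see next → A; now {}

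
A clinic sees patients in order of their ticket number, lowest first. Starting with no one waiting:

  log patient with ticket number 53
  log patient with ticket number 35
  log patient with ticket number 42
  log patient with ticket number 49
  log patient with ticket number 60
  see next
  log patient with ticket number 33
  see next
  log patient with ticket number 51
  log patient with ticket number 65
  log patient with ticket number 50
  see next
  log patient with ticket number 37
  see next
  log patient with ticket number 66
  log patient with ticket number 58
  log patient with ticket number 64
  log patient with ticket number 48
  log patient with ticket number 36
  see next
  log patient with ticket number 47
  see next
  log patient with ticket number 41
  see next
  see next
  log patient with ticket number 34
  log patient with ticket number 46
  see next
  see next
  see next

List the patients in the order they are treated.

insert 53 → {53}
insert 35 → {35, 53}
insert 42 → {35, 42, 53}
insert 49 → {35, 42, 49, 53}
insert 60 → {35, 42, 49, 53, 60}
see next → 35; now {42, 49, 53, 60}
insert 33 → {33, 42, 49, 53, 60}
see next → 33; now {42, 49, 53, 60}
insert 51 → {42, 49, 51, 53, 60}
insert 65 → {42, 49, 51, 53, 60, 65}
insert 50 → {42, 49, 50, 51, 53, 60, 65}
see next → 42; now {49, 50, 51, 53, 60, 65}
insert 37 → {37, 49, 50, 51, 53, 60, 65}
see next → 37; now {49, 50, 51, 53, 60, 65}
insert 66 → {49, 50, 51, 53, 60, 65, 66}
insert 58 → {49, 50, 51, 53, 58, 60, 65, 66}
insert 64 → {49, 50, 51, 53, 58, 60, 64, 65, 66}
insert 48 → {48, 49, 50, 51, 53, 58, 60, 64, 65, 66}
insert 36 → {36, 48, 49, 50, 51, 53, 58, 60, 64, 65, 66}
see next → 36; now {48, 49, 50, 51, 53, 58, 60, 64, 65, 66}
insert 47 → {47, 48, 49, 50, 51, 53, 58, 60, 64, 65, 66}
see next → 47; now {48, 49, 50, 51, 53, 58, 60, 64, 65, 66}
insert 41 → {41, 48, 49, 50, 51, 53, 58, 60, 64, 65, 66}
see next → 41; now {48, 49, 50, 51, 53, 58, 60, 64, 65, 66}
see next → 48; now {49, 50, 51, 53, 58, 60, 64, 65, 66}
insert 34 → {34, 49, 50, 51, 53, 58, 60, 64, 65, 66}
insert 46 → {34, 46, 49, 50, 51, 53, 58, 60, 64, 65, 66}
see next → 34; now {46, 49, 50, 51, 53, 58, 60, 64, 65, 66}
see next → 46; now {49, 50, 51, 53, 58, 60, 64, 65, 66}
see next → 49; now {50, 51, 53, 58, 60, 64, 65, 66}

35, 33, 42, 37, 36, 47, 41, 48, 34, 46, 49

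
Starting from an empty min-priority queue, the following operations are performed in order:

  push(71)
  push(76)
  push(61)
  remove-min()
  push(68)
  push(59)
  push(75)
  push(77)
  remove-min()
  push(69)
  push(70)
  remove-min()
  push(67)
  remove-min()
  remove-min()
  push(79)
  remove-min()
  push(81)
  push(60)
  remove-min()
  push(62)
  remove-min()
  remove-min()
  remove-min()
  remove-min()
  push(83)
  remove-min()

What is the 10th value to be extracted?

insert 71 → {71}
insert 76 → {71, 76}
insert 61 → {61, 71, 76}
remove-min → 61; now {71, 76}
insert 68 → {68, 71, 76}
insert 59 → {59, 68, 71, 76}
insert 75 → {59, 68, 71, 75, 76}
insert 77 → {59, 68, 71, 75, 76, 77}
remove-min → 59; now {68, 71, 75, 76, 77}
insert 69 → {68, 69, 71, 75, 76, 77}
insert 70 → {68, 69, 70, 71, 75, 76, 77}
remove-min → 68; now {69, 70, 71, 75, 76, 77}
insert 67 → {67, 69, 70, 71, 75, 76, 77}
remove-min → 67; now {69, 70, 71, 75, 76, 77}
remove-min → 69; now {70, 71, 75, 76, 77}
insert 79 → {70, 71, 75, 76, 77, 79}
remove-min → 70; now {71, 75, 76, 77, 79}
insert 81 → {71, 75, 76, 77, 79, 81}
insert 60 → {60, 71, 75, 76, 77, 79, 81}
remove-min → 60; now {71, 75, 76, 77, 79, 81}
insert 62 → {62, 71, 75, 76, 77, 79, 81}
remove-min → 62; now {71, 75, 76, 77, 79, 81}
remove-min → 71; now {75, 76, 77, 79, 81}
remove-min → 75; now {76, 77, 79, 81}
remove-min → 76; now {77, 79, 81}
insert 83 → {77, 79, 81, 83}
remove-min → 77; now {79, 81, 83}

75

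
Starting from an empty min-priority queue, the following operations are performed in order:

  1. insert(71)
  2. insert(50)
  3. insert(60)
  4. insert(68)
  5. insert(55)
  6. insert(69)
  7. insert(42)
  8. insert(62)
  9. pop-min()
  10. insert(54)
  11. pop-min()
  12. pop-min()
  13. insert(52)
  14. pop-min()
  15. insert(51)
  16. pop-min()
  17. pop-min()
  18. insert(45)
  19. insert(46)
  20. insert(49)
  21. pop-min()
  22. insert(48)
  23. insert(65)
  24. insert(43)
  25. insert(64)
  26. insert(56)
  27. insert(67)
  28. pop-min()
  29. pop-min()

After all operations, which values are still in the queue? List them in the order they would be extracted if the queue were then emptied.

[48, 49, 56, 60, 62, 64, 65, 67, 68, 69, 71]

insert 71 → {71}
insert 50 → {50, 71}
insert 60 → {50, 60, 71}
insert 68 → {50, 60, 68, 71}
insert 55 → {50, 55, 60, 68, 71}
insert 69 → {50, 55, 60, 68, 69, 71}
insert 42 → {42, 50, 55, 60, 68, 69, 71}
insert 62 → {42, 50, 55, 60, 62, 68, 69, 71}
pop-min → 42; now {50, 55, 60, 62, 68, 69, 71}
insert 54 → {50, 54, 55, 60, 62, 68, 69, 71}
pop-min → 50; now {54, 55, 60, 62, 68, 69, 71}
pop-min → 54; now {55, 60, 62, 68, 69, 71}
insert 52 → {52, 55, 60, 62, 68, 69, 71}
pop-min → 52; now {55, 60, 62, 68, 69, 71}
insert 51 → {51, 55, 60, 62, 68, 69, 71}
pop-min → 51; now {55, 60, 62, 68, 69, 71}
pop-min → 55; now {60, 62, 68, 69, 71}
insert 45 → {45, 60, 62, 68, 69, 71}
insert 46 → {45, 46, 60, 62, 68, 69, 71}
insert 49 → {45, 46, 49, 60, 62, 68, 69, 71}
pop-min → 45; now {46, 49, 60, 62, 68, 69, 71}
insert 48 → {46, 48, 49, 60, 62, 68, 69, 71}
insert 65 → {46, 48, 49, 60, 62, 65, 68, 69, 71}
insert 43 → {43, 46, 48, 49, 60, 62, 65, 68, 69, 71}
insert 64 → {43, 46, 48, 49, 60, 62, 64, 65, 68, 69, 71}
insert 56 → {43, 46, 48, 49, 56, 60, 62, 64, 65, 68, 69, 71}
insert 67 → {43, 46, 48, 49, 56, 60, 62, 64, 65, 67, 68, 69, 71}
pop-min → 43; now {46, 48, 49, 56, 60, 62, 64, 65, 67, 68, 69, 71}
pop-min → 46; now {48, 49, 56, 60, 62, 64, 65, 67, 68, 69, 71}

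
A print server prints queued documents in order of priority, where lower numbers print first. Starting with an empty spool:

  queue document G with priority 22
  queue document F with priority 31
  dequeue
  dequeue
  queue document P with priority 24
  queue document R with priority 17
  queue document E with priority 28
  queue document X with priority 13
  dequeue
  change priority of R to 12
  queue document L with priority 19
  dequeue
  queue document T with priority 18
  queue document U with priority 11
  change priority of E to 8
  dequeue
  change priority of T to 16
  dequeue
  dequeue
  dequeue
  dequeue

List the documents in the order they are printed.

G → F → X → R → E → U → T → L → P

add G (priority 22) → {G:22}
add F (priority 31) → {G:22, F:31}
dequeue → G; now {F:31}
dequeue → F; now {}
add P (priority 24) → {P:24}
add R (priority 17) → {R:17, P:24}
add E (priority 28) → {R:17, P:24, E:28}
add X (priority 13) → {X:13, R:17, P:24, E:28}
dequeue → X; now {R:17, P:24, E:28}
update R to priority 12 → {R:12, P:24, E:28}
add L (priority 19) → {R:12, L:19, P:24, E:28}
dequeue → R; now {L:19, P:24, E:28}
add T (priority 18) → {T:18, L:19, P:24, E:28}
add U (priority 11) → {U:11, T:18, L:19, P:24, E:28}
update E to priority 8 → {E:8, U:11, T:18, L:19, P:24}
dequeue → E; now {U:11, T:18, L:19, P:24}
update T to priority 16 → {U:11, T:16, L:19, P:24}
dequeue → U; now {T:16, L:19, P:24}
dequeue → T; now {L:19, P:24}
dequeue → L; now {P:24}
dequeue → P; now {}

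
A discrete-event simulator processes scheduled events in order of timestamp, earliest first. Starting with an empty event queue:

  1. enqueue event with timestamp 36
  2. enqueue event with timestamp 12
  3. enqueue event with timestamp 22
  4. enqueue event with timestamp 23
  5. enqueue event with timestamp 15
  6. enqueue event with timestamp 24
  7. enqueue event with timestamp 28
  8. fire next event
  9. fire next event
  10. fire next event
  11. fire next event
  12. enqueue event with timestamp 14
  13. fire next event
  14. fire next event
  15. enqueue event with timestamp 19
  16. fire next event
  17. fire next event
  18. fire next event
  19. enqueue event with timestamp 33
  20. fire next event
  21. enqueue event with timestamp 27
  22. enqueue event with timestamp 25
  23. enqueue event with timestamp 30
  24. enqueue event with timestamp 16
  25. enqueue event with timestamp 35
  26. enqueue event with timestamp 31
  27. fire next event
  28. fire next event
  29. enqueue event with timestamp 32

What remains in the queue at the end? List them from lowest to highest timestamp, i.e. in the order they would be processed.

insert 36 → {36}
insert 12 → {12, 36}
insert 22 → {12, 22, 36}
insert 23 → {12, 22, 23, 36}
insert 15 → {12, 15, 22, 23, 36}
insert 24 → {12, 15, 22, 23, 24, 36}
insert 28 → {12, 15, 22, 23, 24, 28, 36}
fire next event → 12; now {15, 22, 23, 24, 28, 36}
fire next event → 15; now {22, 23, 24, 28, 36}
fire next event → 22; now {23, 24, 28, 36}
fire next event → 23; now {24, 28, 36}
insert 14 → {14, 24, 28, 36}
fire next event → 14; now {24, 28, 36}
fire next event → 24; now {28, 36}
insert 19 → {19, 28, 36}
fire next event → 19; now {28, 36}
fire next event → 28; now {36}
fire next event → 36; now {}
insert 33 → {33}
fire next event → 33; now {}
insert 27 → {27}
insert 25 → {25, 27}
insert 30 → {25, 27, 30}
insert 16 → {16, 25, 27, 30}
insert 35 → {16, 25, 27, 30, 35}
insert 31 → {16, 25, 27, 30, 31, 35}
fire next event → 16; now {25, 27, 30, 31, 35}
fire next event → 25; now {27, 30, 31, 35}
insert 32 → {27, 30, 31, 32, 35}

27 → 30 → 31 → 32 → 35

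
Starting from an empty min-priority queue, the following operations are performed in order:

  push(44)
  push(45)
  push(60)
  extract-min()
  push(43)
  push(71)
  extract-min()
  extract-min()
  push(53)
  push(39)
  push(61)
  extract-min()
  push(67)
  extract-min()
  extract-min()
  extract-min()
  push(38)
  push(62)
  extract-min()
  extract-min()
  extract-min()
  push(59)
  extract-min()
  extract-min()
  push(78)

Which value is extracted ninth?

insert 44 → {44}
insert 45 → {44, 45}
insert 60 → {44, 45, 60}
extract-min → 44; now {45, 60}
insert 43 → {43, 45, 60}
insert 71 → {43, 45, 60, 71}
extract-min → 43; now {45, 60, 71}
extract-min → 45; now {60, 71}
insert 53 → {53, 60, 71}
insert 39 → {39, 53, 60, 71}
insert 61 → {39, 53, 60, 61, 71}
extract-min → 39; now {53, 60, 61, 71}
insert 67 → {53, 60, 61, 67, 71}
extract-min → 53; now {60, 61, 67, 71}
extract-min → 60; now {61, 67, 71}
extract-min → 61; now {67, 71}
insert 38 → {38, 67, 71}
insert 62 → {38, 62, 67, 71}
extract-min → 38; now {62, 67, 71}
extract-min → 62; now {67, 71}
extract-min → 67; now {71}
insert 59 → {59, 71}
extract-min → 59; now {71}
extract-min → 71; now {}
insert 78 → {78}

62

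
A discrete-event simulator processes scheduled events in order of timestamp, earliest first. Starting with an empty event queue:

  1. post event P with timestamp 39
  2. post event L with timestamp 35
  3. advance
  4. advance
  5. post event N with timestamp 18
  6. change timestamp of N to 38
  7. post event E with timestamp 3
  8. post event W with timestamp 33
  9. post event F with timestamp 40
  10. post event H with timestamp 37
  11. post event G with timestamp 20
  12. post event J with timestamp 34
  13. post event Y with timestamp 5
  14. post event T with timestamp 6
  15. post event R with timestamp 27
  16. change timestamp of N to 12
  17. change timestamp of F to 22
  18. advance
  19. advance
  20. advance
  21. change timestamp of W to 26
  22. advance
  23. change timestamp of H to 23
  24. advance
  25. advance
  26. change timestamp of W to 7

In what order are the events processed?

add P (timestamp 39) → {P:39}
add L (timestamp 35) → {L:35, P:39}
advance → L; now {P:39}
advance → P; now {}
add N (timestamp 18) → {N:18}
update N to timestamp 38 → {N:38}
add E (timestamp 3) → {E:3, N:38}
add W (timestamp 33) → {E:3, W:33, N:38}
add F (timestamp 40) → {E:3, W:33, N:38, F:40}
add H (timestamp 37) → {E:3, W:33, H:37, N:38, F:40}
add G (timestamp 20) → {E:3, G:20, W:33, H:37, N:38, F:40}
add J (timestamp 34) → {E:3, G:20, W:33, J:34, H:37, N:38, F:40}
add Y (timestamp 5) → {E:3, Y:5, G:20, W:33, J:34, H:37, N:38, F:40}
add T (timestamp 6) → {E:3, Y:5, T:6, G:20, W:33, J:34, H:37, N:38, F:40}
add R (timestamp 27) → {E:3, Y:5, T:6, G:20, R:27, W:33, J:34, H:37, N:38, F:40}
update N to timestamp 12 → {E:3, Y:5, T:6, N:12, G:20, R:27, W:33, J:34, H:37, F:40}
update F to timestamp 22 → {E:3, Y:5, T:6, N:12, G:20, F:22, R:27, W:33, J:34, H:37}
advance → E; now {Y:5, T:6, N:12, G:20, F:22, R:27, W:33, J:34, H:37}
advance → Y; now {T:6, N:12, G:20, F:22, R:27, W:33, J:34, H:37}
advance → T; now {N:12, G:20, F:22, R:27, W:33, J:34, H:37}
update W to timestamp 26 → {N:12, G:20, F:22, W:26, R:27, J:34, H:37}
advance → N; now {G:20, F:22, W:26, R:27, J:34, H:37}
update H to timestamp 23 → {G:20, F:22, H:23, W:26, R:27, J:34}
advance → G; now {F:22, H:23, W:26, R:27, J:34}
advance → F; now {H:23, W:26, R:27, J:34}
update W to timestamp 7 → {W:7, H:23, R:27, J:34}

L, P, E, Y, T, N, G, F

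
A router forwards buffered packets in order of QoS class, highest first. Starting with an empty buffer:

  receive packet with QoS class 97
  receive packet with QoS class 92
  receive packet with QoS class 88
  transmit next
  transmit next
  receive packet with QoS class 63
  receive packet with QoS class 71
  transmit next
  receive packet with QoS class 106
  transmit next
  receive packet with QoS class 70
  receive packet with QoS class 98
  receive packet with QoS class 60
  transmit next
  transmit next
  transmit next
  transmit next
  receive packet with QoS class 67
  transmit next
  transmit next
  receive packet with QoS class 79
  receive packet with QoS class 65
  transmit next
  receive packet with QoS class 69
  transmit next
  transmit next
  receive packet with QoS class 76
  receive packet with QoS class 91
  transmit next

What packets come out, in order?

insert 97 → {97}
insert 92 → {97, 92}
insert 88 → {97, 92, 88}
transmit next → 97; now {92, 88}
transmit next → 92; now {88}
insert 63 → {88, 63}
insert 71 → {88, 71, 63}
transmit next → 88; now {71, 63}
insert 106 → {106, 71, 63}
transmit next → 106; now {71, 63}
insert 70 → {71, 70, 63}
insert 98 → {98, 71, 70, 63}
insert 60 → {98, 71, 70, 63, 60}
transmit next → 98; now {71, 70, 63, 60}
transmit next → 71; now {70, 63, 60}
transmit next → 70; now {63, 60}
transmit next → 63; now {60}
insert 67 → {67, 60}
transmit next → 67; now {60}
transmit next → 60; now {}
insert 79 → {79}
insert 65 → {79, 65}
transmit next → 79; now {65}
insert 69 → {69, 65}
transmit next → 69; now {65}
transmit next → 65; now {}
insert 76 → {76}
insert 91 → {91, 76}
transmit next → 91; now {76}

97, 92, 88, 106, 98, 71, 70, 63, 67, 60, 79, 69, 65, 91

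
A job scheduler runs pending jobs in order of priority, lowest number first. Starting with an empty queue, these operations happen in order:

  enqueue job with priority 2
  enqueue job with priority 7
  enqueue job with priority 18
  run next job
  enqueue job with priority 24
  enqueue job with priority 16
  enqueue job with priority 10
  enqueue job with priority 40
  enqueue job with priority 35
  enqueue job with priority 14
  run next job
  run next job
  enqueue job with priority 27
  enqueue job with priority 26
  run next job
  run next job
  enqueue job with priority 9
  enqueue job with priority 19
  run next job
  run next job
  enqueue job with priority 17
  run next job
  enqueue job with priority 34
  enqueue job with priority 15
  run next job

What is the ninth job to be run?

insert 2 → {2}
insert 7 → {2, 7}
insert 18 → {2, 7, 18}
run next job → 2; now {7, 18}
insert 24 → {7, 18, 24}
insert 16 → {7, 16, 18, 24}
insert 10 → {7, 10, 16, 18, 24}
insert 40 → {7, 10, 16, 18, 24, 40}
insert 35 → {7, 10, 16, 18, 24, 35, 40}
insert 14 → {7, 10, 14, 16, 18, 24, 35, 40}
run next job → 7; now {10, 14, 16, 18, 24, 35, 40}
run next job → 10; now {14, 16, 18, 24, 35, 40}
insert 27 → {14, 16, 18, 24, 27, 35, 40}
insert 26 → {14, 16, 18, 24, 26, 27, 35, 40}
run next job → 14; now {16, 18, 24, 26, 27, 35, 40}
run next job → 16; now {18, 24, 26, 27, 35, 40}
insert 9 → {9, 18, 24, 26, 27, 35, 40}
insert 19 → {9, 18, 19, 24, 26, 27, 35, 40}
run next job → 9; now {18, 19, 24, 26, 27, 35, 40}
run next job → 18; now {19, 24, 26, 27, 35, 40}
insert 17 → {17, 19, 24, 26, 27, 35, 40}
run next job → 17; now {19, 24, 26, 27, 35, 40}
insert 34 → {19, 24, 26, 27, 34, 35, 40}
insert 15 → {15, 19, 24, 26, 27, 34, 35, 40}
run next job → 15; now {19, 24, 26, 27, 34, 35, 40}

15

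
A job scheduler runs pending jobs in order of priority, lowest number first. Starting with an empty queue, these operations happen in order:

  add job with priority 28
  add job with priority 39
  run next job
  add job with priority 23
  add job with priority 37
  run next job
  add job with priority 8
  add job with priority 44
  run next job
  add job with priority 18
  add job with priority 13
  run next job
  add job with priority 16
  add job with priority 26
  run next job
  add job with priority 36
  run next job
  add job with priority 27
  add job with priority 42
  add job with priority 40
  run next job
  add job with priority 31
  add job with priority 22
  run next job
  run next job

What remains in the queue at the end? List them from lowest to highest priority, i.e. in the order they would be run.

insert 28 → {28}
insert 39 → {28, 39}
run next job → 28; now {39}
insert 23 → {23, 39}
insert 37 → {23, 37, 39}
run next job → 23; now {37, 39}
insert 8 → {8, 37, 39}
insert 44 → {8, 37, 39, 44}
run next job → 8; now {37, 39, 44}
insert 18 → {18, 37, 39, 44}
insert 13 → {13, 18, 37, 39, 44}
run next job → 13; now {18, 37, 39, 44}
insert 16 → {16, 18, 37, 39, 44}
insert 26 → {16, 18, 26, 37, 39, 44}
run next job → 16; now {18, 26, 37, 39, 44}
insert 36 → {18, 26, 36, 37, 39, 44}
run next job → 18; now {26, 36, 37, 39, 44}
insert 27 → {26, 27, 36, 37, 39, 44}
insert 42 → {26, 27, 36, 37, 39, 42, 44}
insert 40 → {26, 27, 36, 37, 39, 40, 42, 44}
run next job → 26; now {27, 36, 37, 39, 40, 42, 44}
insert 31 → {27, 31, 36, 37, 39, 40, 42, 44}
insert 22 → {22, 27, 31, 36, 37, 39, 40, 42, 44}
run next job → 22; now {27, 31, 36, 37, 39, 40, 42, 44}
run next job → 27; now {31, 36, 37, 39, 40, 42, 44}

31, 36, 37, 39, 40, 42, 44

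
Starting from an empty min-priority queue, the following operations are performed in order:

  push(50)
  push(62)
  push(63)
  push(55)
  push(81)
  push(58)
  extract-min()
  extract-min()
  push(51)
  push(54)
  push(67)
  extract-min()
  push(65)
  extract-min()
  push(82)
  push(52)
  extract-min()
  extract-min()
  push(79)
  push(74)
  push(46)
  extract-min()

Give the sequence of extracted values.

insert 50 → {50}
insert 62 → {50, 62}
insert 63 → {50, 62, 63}
insert 55 → {50, 55, 62, 63}
insert 81 → {50, 55, 62, 63, 81}
insert 58 → {50, 55, 58, 62, 63, 81}
extract-min → 50; now {55, 58, 62, 63, 81}
extract-min → 55; now {58, 62, 63, 81}
insert 51 → {51, 58, 62, 63, 81}
insert 54 → {51, 54, 58, 62, 63, 81}
insert 67 → {51, 54, 58, 62, 63, 67, 81}
extract-min → 51; now {54, 58, 62, 63, 67, 81}
insert 65 → {54, 58, 62, 63, 65, 67, 81}
extract-min → 54; now {58, 62, 63, 65, 67, 81}
insert 82 → {58, 62, 63, 65, 67, 81, 82}
insert 52 → {52, 58, 62, 63, 65, 67, 81, 82}
extract-min → 52; now {58, 62, 63, 65, 67, 81, 82}
extract-min → 58; now {62, 63, 65, 67, 81, 82}
insert 79 → {62, 63, 65, 67, 79, 81, 82}
insert 74 → {62, 63, 65, 67, 74, 79, 81, 82}
insert 46 → {46, 62, 63, 65, 67, 74, 79, 81, 82}
extract-min → 46; now {62, 63, 65, 67, 74, 79, 81, 82}

50 → 55 → 51 → 54 → 52 → 58 → 46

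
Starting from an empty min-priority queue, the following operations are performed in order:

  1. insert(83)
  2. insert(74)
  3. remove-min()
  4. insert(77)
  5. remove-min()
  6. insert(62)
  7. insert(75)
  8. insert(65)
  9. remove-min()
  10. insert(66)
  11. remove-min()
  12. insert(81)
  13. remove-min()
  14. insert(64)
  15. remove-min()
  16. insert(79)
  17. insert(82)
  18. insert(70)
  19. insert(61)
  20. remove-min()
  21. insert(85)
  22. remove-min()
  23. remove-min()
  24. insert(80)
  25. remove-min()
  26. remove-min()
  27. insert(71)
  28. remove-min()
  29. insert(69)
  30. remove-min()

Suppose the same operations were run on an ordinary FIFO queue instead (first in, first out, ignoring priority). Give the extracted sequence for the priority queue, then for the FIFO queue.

priority queue: [74, 77, 62, 65, 66, 64, 61, 70, 75, 79, 80, 71, 69]; FIFO queue: 83 → 74 → 77 → 62 → 75 → 65 → 66 → 81 → 64 → 79 → 82 → 70 → 61

insert 83 → {83}
insert 74 → {74, 83}
remove-min → 74; now {83}
insert 77 → {77, 83}
remove-min → 77; now {83}
insert 62 → {62, 83}
insert 75 → {62, 75, 83}
insert 65 → {62, 65, 75, 83}
remove-min → 62; now {65, 75, 83}
insert 66 → {65, 66, 75, 83}
remove-min → 65; now {66, 75, 83}
insert 81 → {66, 75, 81, 83}
remove-min → 66; now {75, 81, 83}
insert 64 → {64, 75, 81, 83}
remove-min → 64; now {75, 81, 83}
insert 79 → {75, 79, 81, 83}
insert 82 → {75, 79, 81, 82, 83}
insert 70 → {70, 75, 79, 81, 82, 83}
insert 61 → {61, 70, 75, 79, 81, 82, 83}
remove-min → 61; now {70, 75, 79, 81, 82, 83}
insert 85 → {70, 75, 79, 81, 82, 83, 85}
remove-min → 70; now {75, 79, 81, 82, 83, 85}
remove-min → 75; now {79, 81, 82, 83, 85}
insert 80 → {79, 80, 81, 82, 83, 85}
remove-min → 79; now {80, 81, 82, 83, 85}
remove-min → 80; now {81, 82, 83, 85}
insert 71 → {71, 81, 82, 83, 85}
remove-min → 71; now {81, 82, 83, 85}
insert 69 → {69, 81, 82, 83, 85}
remove-min → 69; now {81, 82, 83, 85}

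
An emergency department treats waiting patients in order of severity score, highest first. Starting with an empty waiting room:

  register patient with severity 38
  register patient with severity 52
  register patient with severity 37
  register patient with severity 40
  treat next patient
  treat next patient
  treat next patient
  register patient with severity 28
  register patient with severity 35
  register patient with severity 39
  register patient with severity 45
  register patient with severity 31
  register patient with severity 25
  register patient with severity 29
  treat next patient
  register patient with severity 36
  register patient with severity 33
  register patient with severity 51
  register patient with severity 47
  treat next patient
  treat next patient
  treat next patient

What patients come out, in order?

insert 38 → {38}
insert 52 → {52, 38}
insert 37 → {52, 38, 37}
insert 40 → {52, 40, 38, 37}
treat next patient → 52; now {40, 38, 37}
treat next patient → 40; now {38, 37}
treat next patient → 38; now {37}
insert 28 → {37, 28}
insert 35 → {37, 35, 28}
insert 39 → {39, 37, 35, 28}
insert 45 → {45, 39, 37, 35, 28}
insert 31 → {45, 39, 37, 35, 31, 28}
insert 25 → {45, 39, 37, 35, 31, 28, 25}
insert 29 → {45, 39, 37, 35, 31, 29, 28, 25}
treat next patient → 45; now {39, 37, 35, 31, 29, 28, 25}
insert 36 → {39, 37, 36, 35, 31, 29, 28, 25}
insert 33 → {39, 37, 36, 35, 33, 31, 29, 28, 25}
insert 51 → {51, 39, 37, 36, 35, 33, 31, 29, 28, 25}
insert 47 → {51, 47, 39, 37, 36, 35, 33, 31, 29, 28, 25}
treat next patient → 51; now {47, 39, 37, 36, 35, 33, 31, 29, 28, 25}
treat next patient → 47; now {39, 37, 36, 35, 33, 31, 29, 28, 25}
treat next patient → 39; now {37, 36, 35, 33, 31, 29, 28, 25}

52 → 40 → 38 → 45 → 51 → 47 → 39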